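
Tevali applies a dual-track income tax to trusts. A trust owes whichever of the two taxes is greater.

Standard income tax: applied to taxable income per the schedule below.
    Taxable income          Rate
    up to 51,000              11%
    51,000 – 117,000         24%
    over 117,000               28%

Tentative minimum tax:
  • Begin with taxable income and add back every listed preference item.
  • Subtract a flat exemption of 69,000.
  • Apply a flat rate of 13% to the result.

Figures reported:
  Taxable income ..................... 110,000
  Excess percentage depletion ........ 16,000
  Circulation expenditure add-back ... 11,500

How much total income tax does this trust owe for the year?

19,770

Tentative minimum tax:
  Adjusted income: 110,000 + 16,000 + 11,500 = 137,500
  Less exemption 69,000 → base 68,500
  68,500 × 13% = 8,905

Standard income tax:
  51,000 × 11% = 5,610
  59,000 × 24% = 14,160
  → 19,770

19,770 > 8,905, so the standard income tax governs.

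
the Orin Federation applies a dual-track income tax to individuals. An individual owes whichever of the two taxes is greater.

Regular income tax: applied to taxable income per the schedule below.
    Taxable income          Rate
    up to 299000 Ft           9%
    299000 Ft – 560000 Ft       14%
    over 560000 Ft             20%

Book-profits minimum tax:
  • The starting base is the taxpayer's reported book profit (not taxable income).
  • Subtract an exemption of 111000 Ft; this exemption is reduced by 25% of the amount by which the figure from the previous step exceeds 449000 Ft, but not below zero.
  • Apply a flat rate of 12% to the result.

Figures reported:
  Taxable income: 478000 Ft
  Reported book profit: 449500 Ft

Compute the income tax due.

Book-profits minimum tax:
  Base (reported book profit): 449500 Ft
  Exemption: 111000 Ft − 25% × (449500 Ft − 449000 Ft) = 111000 Ft − 125 Ft = 110875 Ft
  Base: 449500 Ft − 110875 Ft = 338625 Ft
  338625 Ft × 12% = 40635 Ft

Regular income tax:
  299000 Ft × 9% = 26910 Ft
  179000 Ft × 14% = 25060 Ft
  → 51970 Ft

51970 Ft > 40635 Ft, so the regular income tax governs.

51970 Ft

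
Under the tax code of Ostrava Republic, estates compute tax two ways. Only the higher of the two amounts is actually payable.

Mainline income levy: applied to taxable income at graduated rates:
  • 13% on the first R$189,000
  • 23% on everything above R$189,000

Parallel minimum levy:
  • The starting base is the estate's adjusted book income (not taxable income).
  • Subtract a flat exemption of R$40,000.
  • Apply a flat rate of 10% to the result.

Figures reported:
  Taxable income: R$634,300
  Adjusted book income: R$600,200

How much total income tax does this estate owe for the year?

R$126,989

Mainline income levy:
  R$189,000 × 13% = R$24,570
  R$445,300 × 23% = R$102,419
  → R$126,989

Parallel minimum levy:
  Base (adjusted book income): R$600,200
  Less exemption R$40,000 → base R$560,200
  R$560,200 × 10% = R$56,020

R$126,989 > R$56,020, so the mainline income levy governs.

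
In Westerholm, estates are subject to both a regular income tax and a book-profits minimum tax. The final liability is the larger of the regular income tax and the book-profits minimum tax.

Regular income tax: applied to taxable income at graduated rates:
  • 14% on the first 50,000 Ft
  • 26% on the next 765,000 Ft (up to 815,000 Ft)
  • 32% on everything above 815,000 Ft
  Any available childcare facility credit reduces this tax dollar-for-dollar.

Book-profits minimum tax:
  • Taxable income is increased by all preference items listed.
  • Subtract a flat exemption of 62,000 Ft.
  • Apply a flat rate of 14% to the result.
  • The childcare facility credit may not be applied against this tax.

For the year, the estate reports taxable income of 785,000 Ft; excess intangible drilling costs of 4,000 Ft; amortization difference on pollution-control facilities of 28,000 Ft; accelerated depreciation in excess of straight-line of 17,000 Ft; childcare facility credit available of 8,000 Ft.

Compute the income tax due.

190,100 Ft

Book-profits minimum tax:
  Adjusted income: 785,000 Ft + 4,000 Ft + 28,000 Ft + 17,000 Ft = 834,000 Ft
  Less exemption 62,000 Ft → base 772,000 Ft
  772,000 Ft × 14% = 108,080 Ft

Regular income tax:
  50,000 Ft × 14% = 7,000 Ft
  735,000 Ft × 26% = 191,100 Ft
  → 198,100 Ft
  Less childcare facility credit 8,000 Ft → 190,100 Ft

190,100 Ft > 108,080 Ft, so the regular income tax governs.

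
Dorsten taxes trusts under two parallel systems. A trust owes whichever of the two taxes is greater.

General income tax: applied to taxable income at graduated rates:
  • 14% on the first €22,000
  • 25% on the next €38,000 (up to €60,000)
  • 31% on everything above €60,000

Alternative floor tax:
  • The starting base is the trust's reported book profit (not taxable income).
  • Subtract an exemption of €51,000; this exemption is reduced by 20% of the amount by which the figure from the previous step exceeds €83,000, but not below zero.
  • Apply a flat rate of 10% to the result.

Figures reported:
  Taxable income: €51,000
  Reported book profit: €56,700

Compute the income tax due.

Alternative floor tax:
  Base (reported book profit): €56,700
  Exemption: €56,700 ≤ €83,000, so full €51,000 applies
  Base: €56,700 − €51,000 = €5,700
  €5,700 × 10% = €570

General income tax:
  €22,000 × 14% = €3,080
  €29,000 × 25% = €7,250
  → €10,330

€10,330 > €570, so the general income tax governs.

€10,330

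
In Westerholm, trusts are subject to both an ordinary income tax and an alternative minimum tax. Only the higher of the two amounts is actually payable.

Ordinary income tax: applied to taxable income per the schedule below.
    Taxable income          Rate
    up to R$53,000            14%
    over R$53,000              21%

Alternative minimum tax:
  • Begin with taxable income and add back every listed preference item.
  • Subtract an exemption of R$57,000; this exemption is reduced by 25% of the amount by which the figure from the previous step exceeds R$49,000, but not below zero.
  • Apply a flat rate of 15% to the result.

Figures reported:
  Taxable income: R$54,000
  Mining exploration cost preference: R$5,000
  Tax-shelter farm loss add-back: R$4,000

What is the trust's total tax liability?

R$7,630

Ordinary income tax:
  R$53,000 × 14% = R$7,420
  R$1,000 × 21% = R$210
  → R$7,630

Alternative minimum tax:
  Adjusted income: R$54,000 + R$5,000 + R$4,000 = R$63,000
  Exemption: R$57,000 − 25% × (R$63,000 − R$49,000) = R$57,000 − R$3,500 = R$53,500
  Base: R$63,000 − R$53,500 = R$9,500
  R$9,500 × 15% = R$1,425

R$7,630 > R$1,425, so the ordinary income tax governs.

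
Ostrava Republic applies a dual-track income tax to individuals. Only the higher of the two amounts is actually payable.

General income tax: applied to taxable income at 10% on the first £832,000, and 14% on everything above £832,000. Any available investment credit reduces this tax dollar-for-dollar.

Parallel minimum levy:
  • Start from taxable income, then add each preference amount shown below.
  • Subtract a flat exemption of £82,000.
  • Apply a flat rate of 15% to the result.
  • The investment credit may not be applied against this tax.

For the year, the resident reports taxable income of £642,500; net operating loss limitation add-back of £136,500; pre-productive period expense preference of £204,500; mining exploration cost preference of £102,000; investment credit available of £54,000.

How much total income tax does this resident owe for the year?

£150,525

Parallel minimum levy:
  Adjusted income: £642,500 + £136,500 + £204,500 + £102,000 = £1,085,500
  Less exemption £82,000 → base £1,003,500
  £1,003,500 × 15% = £150,525

General income tax:
  £642,500 × 10% = £64,250
  Less investment credit £54,000 → £10,250

£150,525 > £10,250, so the parallel minimum levy is the binding amount.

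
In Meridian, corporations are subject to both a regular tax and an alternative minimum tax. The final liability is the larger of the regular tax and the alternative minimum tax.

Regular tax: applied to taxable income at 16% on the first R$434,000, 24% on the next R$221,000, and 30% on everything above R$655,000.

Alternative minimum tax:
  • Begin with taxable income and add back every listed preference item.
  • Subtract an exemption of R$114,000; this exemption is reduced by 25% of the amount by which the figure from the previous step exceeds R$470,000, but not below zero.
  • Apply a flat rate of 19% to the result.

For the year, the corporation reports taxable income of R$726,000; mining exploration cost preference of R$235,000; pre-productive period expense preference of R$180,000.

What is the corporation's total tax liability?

R$216,790

Regular tax:
  R$434,000 × 16% = R$69,440
  R$221,000 × 24% = R$53,040
  R$71,000 × 30% = R$21,300
  → R$143,780

Alternative minimum tax:
  Adjusted income: R$726,000 + R$235,000 + R$180,000 = R$1,141,000
  Exemption: 25% × (R$1,141,000 − R$470,000) = R$167,750 ≥ R$114,000, so the exemption is fully phased out
  Base: R$1,141,000 − R$0 = R$1,141,000
  R$1,141,000 × 19% = R$216,790

R$216,790 > R$143,780, so the alternative minimum tax is the binding amount.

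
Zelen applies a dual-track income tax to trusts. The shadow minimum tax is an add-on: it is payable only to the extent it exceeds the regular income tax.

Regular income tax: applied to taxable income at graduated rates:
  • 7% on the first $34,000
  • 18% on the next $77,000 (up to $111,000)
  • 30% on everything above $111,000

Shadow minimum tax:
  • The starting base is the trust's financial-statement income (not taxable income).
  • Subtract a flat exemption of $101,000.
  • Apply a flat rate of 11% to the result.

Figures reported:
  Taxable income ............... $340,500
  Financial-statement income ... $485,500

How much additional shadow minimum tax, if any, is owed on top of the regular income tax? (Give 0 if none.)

$0

Regular income tax:
  $34,000 × 7% = $2,380
  $77,000 × 18% = $13,860
  $229,500 × 30% = $68,850
  → $85,090

Shadow minimum tax:
  Base (financial-statement income): $485,500
  Less exemption $101,000 → base $384,500
  $384,500 × 11% = $42,295

$42,295 ≤ $85,090, so no add-on is due.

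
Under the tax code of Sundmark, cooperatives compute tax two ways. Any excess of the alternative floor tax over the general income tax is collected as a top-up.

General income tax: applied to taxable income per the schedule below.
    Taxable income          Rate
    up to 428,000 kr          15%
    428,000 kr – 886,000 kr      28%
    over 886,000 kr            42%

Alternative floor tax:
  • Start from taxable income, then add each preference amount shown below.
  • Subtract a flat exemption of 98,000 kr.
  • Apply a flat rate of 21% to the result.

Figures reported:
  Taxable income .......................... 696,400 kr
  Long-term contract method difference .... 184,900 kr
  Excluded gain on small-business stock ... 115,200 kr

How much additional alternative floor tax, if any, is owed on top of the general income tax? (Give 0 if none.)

49,333 kr

Alternative floor tax:
  Adjusted income: 696,400 kr + 184,900 kr + 115,200 kr = 996,500 kr
  Less exemption 98,000 kr → base 898,500 kr
  898,500 kr × 21% = 188,685 kr

General income tax:
  428,000 kr × 15% = 64,200 kr
  268,400 kr × 28% = 75,152 kr
  → 139,352 kr

Excess of alternative floor tax over general income tax: 188,685 kr − 139,352 kr = 49,333 kr.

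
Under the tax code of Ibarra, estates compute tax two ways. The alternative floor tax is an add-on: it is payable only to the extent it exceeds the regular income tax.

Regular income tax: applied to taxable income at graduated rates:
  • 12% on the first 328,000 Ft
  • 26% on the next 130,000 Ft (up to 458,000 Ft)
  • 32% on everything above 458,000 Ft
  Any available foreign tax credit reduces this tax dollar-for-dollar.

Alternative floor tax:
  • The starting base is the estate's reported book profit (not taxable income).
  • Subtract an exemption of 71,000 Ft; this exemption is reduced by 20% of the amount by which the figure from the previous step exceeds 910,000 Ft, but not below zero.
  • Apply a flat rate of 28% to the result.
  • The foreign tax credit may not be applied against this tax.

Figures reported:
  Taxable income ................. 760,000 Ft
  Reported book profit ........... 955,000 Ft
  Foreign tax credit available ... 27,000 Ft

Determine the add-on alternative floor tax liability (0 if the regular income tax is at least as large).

Alternative floor tax:
  Base (reported book profit): 955,000 Ft
  Exemption: 71,000 Ft − 20% × (955,000 Ft − 910,000 Ft) = 71,000 Ft − 9,000 Ft = 62,000 Ft
  Base: 955,000 Ft − 62,000 Ft = 893,000 Ft
  893,000 Ft × 28% = 250,040 Ft

Regular income tax:
  328,000 Ft × 12% = 39,360 Ft
  130,000 Ft × 26% = 33,800 Ft
  302,000 Ft × 32% = 96,640 Ft
  → 169,800 Ft
  Less foreign tax credit 27,000 Ft → 142,800 Ft

Excess of alternative floor tax over regular income tax: 250,040 Ft − 142,800 Ft = 107,240 Ft.

107,240 Ft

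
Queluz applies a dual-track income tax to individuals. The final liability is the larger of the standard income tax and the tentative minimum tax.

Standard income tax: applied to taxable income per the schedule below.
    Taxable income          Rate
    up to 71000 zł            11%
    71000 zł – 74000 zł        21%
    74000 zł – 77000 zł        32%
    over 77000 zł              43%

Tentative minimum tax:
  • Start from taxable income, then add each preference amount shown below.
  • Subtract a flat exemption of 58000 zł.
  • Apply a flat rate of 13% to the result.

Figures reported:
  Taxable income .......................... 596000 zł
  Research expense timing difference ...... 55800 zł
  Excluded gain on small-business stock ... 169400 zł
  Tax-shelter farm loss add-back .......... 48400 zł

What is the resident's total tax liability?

232570 zł

Tentative minimum tax:
  Adjusted income: 596000 zł + 55800 zł + 169400 zł + 48400 zł = 869600 zł
  Less exemption 58000 zł → base 811600 zł
  811600 zł × 13% = 105508 zł

Standard income tax:
  71000 zł × 11% = 7810 zł
  3000 zł × 21% = 630 zł
  3000 zł × 32% = 960 zł
  519000 zł × 43% = 223170 zł
  → 232570 zł

232570 zł > 105508 zł, so the standard income tax governs.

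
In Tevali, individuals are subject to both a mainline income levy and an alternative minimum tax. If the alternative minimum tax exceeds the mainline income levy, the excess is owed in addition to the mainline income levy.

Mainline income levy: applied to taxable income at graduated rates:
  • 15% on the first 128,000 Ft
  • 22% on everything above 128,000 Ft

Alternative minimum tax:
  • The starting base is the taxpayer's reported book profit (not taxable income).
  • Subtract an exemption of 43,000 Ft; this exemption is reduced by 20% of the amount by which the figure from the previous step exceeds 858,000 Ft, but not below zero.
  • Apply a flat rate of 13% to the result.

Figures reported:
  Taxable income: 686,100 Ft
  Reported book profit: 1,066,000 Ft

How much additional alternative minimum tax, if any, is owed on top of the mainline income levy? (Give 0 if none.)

0 Ft

Alternative minimum tax:
  Base (reported book profit): 1,066,000 Ft
  Exemption: 43,000 Ft − 20% × (1,066,000 Ft − 858,000 Ft) = 43,000 Ft − 41,600 Ft = 1,400 Ft
  Base: 1,066,000 Ft − 1,400 Ft = 1,064,600 Ft
  1,064,600 Ft × 13% = 138,398 Ft

Mainline income levy:
  128,000 Ft × 15% = 19,200 Ft
  558,100 Ft × 22% = 122,782 Ft
  → 141,982 Ft

138,398 Ft ≤ 141,982 Ft, so no add-on is due.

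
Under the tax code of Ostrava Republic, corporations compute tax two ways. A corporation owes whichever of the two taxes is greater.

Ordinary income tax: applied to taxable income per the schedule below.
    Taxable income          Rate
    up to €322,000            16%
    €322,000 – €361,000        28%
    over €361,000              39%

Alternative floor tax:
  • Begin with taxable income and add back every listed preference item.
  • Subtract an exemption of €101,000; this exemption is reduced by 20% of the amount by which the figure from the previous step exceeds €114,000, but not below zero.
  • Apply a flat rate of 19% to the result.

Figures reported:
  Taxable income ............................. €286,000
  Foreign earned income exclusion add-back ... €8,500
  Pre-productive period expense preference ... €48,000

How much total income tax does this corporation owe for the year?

€54,568

Alternative floor tax:
  Adjusted income: €286,000 + €8,500 + €48,000 = €342,500
  Exemption: €101,000 − 20% × (€342,500 − €114,000) = €101,000 − €45,700 = €55,300
  Base: €342,500 − €55,300 = €287,200
  €287,200 × 19% = €54,568

Ordinary income tax:
  €286,000 × 16% = €45,760

€54,568 > €45,760, so the alternative floor tax is the binding amount.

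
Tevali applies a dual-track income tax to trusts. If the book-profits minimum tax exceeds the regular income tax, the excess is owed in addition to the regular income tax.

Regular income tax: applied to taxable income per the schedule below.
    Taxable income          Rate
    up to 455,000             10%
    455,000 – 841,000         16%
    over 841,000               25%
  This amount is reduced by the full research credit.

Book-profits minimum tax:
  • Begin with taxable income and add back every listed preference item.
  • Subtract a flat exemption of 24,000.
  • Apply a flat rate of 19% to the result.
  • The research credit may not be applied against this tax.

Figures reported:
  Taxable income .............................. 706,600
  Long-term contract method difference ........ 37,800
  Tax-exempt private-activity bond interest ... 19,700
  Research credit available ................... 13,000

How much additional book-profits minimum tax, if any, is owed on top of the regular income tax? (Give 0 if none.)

67,863

Book-profits minimum tax:
  Adjusted income: 706,600 + 37,800 + 19,700 = 764,100
  Less exemption 24,000 → base 740,100
  740,100 × 19% = 140,619

Regular income tax:
  455,000 × 10% = 45,500
  251,600 × 16% = 40,256
  → 85,756
  Less research credit 13,000 → 72,756

Excess of book-profits minimum tax over regular income tax: 140,619 − 72,756 = 67,863.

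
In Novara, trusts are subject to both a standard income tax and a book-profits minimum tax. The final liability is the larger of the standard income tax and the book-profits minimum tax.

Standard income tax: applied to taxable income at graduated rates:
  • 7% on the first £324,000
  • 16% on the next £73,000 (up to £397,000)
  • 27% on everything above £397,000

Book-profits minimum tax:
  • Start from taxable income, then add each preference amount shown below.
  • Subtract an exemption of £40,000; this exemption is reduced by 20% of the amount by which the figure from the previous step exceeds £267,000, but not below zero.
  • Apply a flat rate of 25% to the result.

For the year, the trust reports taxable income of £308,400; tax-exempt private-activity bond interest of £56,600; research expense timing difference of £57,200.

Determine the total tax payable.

Book-profits minimum tax:
  Adjusted income: £308,400 + £56,600 + £57,200 = £422,200
  Exemption: £40,000 − 20% × (£422,200 − £267,000) = £40,000 − £31,040 = £8,960
  Base: £422,200 − £8,960 = £413,240
  £413,240 × 25% = £103,310

Standard income tax:
  £308,400 × 7% = £21,588

£103,310 > £21,588, so the book-profits minimum tax is the binding amount.

£103,310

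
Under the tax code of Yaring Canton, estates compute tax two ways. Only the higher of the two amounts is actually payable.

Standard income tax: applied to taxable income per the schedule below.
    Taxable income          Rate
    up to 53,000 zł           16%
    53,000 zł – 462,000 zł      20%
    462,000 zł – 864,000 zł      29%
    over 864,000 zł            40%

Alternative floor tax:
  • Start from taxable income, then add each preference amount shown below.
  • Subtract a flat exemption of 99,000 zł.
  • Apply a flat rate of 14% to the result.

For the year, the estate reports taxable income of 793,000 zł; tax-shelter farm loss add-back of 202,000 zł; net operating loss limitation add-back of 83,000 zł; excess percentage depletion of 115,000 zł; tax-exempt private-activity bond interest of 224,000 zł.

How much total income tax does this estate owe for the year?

Standard income tax:
  53,000 zł × 16% = 8,480 zł
  409,000 zł × 20% = 81,800 zł
  331,000 zł × 29% = 95,990 zł
  → 186,270 zł

Alternative floor tax:
  Adjusted income: 793,000 zł + 202,000 zł + 83,000 zł + 115,000 zł + 224,000 zł = 1,417,000 zł
  Less exemption 99,000 zł → base 1,318,000 zł
  1,318,000 zł × 14% = 184,520 zł

186,270 zł > 184,520 zł, so the standard income tax governs.

186,270 zł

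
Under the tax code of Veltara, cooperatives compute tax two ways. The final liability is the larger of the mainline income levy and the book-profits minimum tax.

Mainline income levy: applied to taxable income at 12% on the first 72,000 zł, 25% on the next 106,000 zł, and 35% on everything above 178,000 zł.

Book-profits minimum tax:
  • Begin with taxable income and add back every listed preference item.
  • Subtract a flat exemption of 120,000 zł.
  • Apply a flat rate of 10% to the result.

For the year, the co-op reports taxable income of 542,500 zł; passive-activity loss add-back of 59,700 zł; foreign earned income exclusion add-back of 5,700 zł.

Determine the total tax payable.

Book-profits minimum tax:
  Adjusted income: 542,500 zł + 59,700 zł + 5,700 zł = 607,900 zł
  Less exemption 120,000 zł → base 487,900 zł
  487,900 zł × 10% = 48,790 zł

Mainline income levy:
  72,000 zł × 12% = 8,640 zł
  106,000 zł × 25% = 26,500 zł
  364,500 zł × 35% = 127,575 zł
  → 162,715 zł

162,715 zł > 48,790 zł, so the mainline income levy governs.

162,715 zł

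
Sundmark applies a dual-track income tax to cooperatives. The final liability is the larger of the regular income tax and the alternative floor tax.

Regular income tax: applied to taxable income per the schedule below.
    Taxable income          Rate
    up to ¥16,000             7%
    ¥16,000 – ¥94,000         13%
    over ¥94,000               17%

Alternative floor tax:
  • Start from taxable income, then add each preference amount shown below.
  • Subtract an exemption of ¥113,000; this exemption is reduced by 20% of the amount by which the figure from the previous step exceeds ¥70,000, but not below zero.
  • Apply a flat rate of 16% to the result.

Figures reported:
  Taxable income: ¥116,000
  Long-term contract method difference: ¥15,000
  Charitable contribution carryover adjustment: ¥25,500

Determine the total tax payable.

Alternative floor tax:
  Adjusted income: ¥116,000 + ¥15,000 + ¥25,500 = ¥156,500
  Exemption: ¥113,000 − 20% × (¥156,500 − ¥70,000) = ¥113,000 − ¥17,300 = ¥95,700
  Base: ¥156,500 − ¥95,700 = ¥60,800
  ¥60,800 × 16% = ¥9,728

Regular income tax:
  ¥16,000 × 7% = ¥1,120
  ¥78,000 × 13% = ¥10,140
  ¥22,000 × 17% = ¥3,740
  → ¥15,000

¥15,000 > ¥9,728, so the regular income tax governs.

¥15,000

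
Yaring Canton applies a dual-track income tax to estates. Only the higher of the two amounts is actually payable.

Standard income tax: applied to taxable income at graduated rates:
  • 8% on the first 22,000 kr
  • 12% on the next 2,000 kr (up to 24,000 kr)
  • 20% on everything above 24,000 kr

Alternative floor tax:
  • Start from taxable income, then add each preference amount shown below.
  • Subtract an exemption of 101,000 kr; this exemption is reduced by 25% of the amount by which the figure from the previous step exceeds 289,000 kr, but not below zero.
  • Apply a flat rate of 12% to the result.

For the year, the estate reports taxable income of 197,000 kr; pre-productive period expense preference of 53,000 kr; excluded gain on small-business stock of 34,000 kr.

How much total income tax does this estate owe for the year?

36,600 kr

Alternative floor tax:
  Adjusted income: 197,000 kr + 53,000 kr + 34,000 kr = 284,000 kr
  Exemption: 284,000 kr ≤ 289,000 kr, so full 101,000 kr applies
  Base: 284,000 kr − 101,000 kr = 183,000 kr
  183,000 kr × 12% = 21,960 kr

Standard income tax:
  22,000 kr × 8% = 1,760 kr
  2,000 kr × 12% = 240 kr
  173,000 kr × 20% = 34,600 kr
  → 36,600 kr

36,600 kr > 21,960 kr, so the standard income tax governs.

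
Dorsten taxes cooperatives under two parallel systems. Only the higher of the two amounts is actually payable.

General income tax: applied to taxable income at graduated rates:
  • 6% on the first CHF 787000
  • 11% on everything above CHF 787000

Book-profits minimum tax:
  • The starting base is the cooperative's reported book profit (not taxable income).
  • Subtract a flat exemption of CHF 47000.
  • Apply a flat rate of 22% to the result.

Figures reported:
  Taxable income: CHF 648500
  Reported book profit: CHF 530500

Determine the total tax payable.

Book-profits minimum tax:
  Base (reported book profit): CHF 530500
  Less exemption CHF 47000 → base CHF 483500
  CHF 483500 × 22% = CHF 106370

General income tax:
  CHF 648500 × 6% = CHF 38910

CHF 106370 > CHF 38910, so the book-profits minimum tax is the binding amount.

CHF 106370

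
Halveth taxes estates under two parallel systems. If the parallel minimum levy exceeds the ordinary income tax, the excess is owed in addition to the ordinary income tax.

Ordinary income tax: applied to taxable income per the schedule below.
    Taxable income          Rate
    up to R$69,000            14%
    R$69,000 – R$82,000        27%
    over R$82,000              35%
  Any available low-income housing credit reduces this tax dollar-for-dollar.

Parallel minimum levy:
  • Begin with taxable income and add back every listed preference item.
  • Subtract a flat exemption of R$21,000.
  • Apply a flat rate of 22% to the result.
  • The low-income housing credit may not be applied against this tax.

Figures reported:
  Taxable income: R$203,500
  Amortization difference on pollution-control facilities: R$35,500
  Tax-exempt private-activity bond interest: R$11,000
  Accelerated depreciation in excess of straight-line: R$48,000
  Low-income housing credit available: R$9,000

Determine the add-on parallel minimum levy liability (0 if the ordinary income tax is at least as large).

Parallel minimum levy:
  Adjusted income: R$203,500 + R$35,500 + R$11,000 + R$48,000 = R$298,000
  Less exemption R$21,000 → base R$277,000
  R$277,000 × 22% = R$60,940

Ordinary income tax:
  R$69,000 × 14% = R$9,660
  R$13,000 × 27% = R$3,510
  R$121,500 × 35% = R$42,525
  → R$55,695
  Less low-income housing credit R$9,000 → R$46,695

Excess of parallel minimum levy over ordinary income tax: R$60,940 − R$46,695 = R$14,245.

R$14,245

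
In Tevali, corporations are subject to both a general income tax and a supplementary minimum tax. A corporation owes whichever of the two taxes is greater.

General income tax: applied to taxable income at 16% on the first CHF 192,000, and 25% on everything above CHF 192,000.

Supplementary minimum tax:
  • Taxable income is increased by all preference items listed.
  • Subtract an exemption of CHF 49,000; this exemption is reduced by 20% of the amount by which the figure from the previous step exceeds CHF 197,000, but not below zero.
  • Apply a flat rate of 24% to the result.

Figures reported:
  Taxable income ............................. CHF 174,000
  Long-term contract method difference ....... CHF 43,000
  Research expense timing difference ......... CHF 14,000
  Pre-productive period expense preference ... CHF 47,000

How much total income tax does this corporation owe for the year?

CHF 58,848

Supplementary minimum tax:
  Adjusted income: CHF 174,000 + CHF 43,000 + CHF 14,000 + CHF 47,000 = CHF 278,000
  Exemption: CHF 49,000 − 20% × (CHF 278,000 − CHF 197,000) = CHF 49,000 − CHF 16,200 = CHF 32,800
  Base: CHF 278,000 − CHF 32,800 = CHF 245,200
  CHF 245,200 × 24% = CHF 58,848

General income tax:
  CHF 174,000 × 16% = CHF 27,840

CHF 58,848 > CHF 27,840, so the supplementary minimum tax is the binding amount.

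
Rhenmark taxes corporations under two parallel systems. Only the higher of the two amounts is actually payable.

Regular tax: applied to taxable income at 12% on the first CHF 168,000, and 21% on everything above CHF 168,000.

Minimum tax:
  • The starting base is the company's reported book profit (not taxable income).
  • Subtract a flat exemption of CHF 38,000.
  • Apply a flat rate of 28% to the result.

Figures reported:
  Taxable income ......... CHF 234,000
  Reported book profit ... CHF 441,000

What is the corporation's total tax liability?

Minimum tax:
  Base (reported book profit): CHF 441,000
  Less exemption CHF 38,000 → base CHF 403,000
  CHF 403,000 × 28% = CHF 112,840

Regular tax:
  CHF 168,000 × 12% = CHF 20,160
  CHF 66,000 × 21% = CHF 13,860
  → CHF 34,020

CHF 112,840 > CHF 34,020, so the minimum tax is the binding amount.

CHF 112,840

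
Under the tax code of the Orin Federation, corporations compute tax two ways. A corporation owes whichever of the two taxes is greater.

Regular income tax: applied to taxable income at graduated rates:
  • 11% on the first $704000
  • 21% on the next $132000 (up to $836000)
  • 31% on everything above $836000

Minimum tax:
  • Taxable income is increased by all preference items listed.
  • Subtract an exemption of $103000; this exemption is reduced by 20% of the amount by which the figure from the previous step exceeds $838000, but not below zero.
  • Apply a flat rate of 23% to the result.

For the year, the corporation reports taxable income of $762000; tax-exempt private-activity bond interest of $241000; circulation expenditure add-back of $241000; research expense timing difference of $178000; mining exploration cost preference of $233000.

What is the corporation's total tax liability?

Minimum tax:
  Adjusted income: $762000 + $241000 + $241000 + $178000 + $233000 = $1655000
  Exemption: 20% × ($1655000 − $838000) = $163400 ≥ $103000, so the exemption is fully phased out
  Base: $1655000 − $0 = $1655000
  $1655000 × 23% = $380650

Regular income tax:
  $704000 × 11% = $77440
  $58000 × 21% = $12180
  → $89620

$380650 > $89620, so the minimum tax is the binding amount.

$380650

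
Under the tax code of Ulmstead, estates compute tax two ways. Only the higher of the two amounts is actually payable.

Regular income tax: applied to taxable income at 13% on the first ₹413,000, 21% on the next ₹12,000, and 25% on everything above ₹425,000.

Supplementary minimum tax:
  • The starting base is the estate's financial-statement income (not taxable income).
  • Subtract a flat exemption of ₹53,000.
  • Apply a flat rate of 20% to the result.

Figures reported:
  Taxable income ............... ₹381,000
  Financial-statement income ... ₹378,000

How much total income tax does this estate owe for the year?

Regular income tax:
  ₹381,000 × 13% = ₹49,530

Supplementary minimum tax:
  Base (financial-statement income): ₹378,000
  Less exemption ₹53,000 → base ₹325,000
  ₹325,000 × 20% = ₹65,000

₹65,000 > ₹49,530, so the supplementary minimum tax is the binding amount.

₹65,000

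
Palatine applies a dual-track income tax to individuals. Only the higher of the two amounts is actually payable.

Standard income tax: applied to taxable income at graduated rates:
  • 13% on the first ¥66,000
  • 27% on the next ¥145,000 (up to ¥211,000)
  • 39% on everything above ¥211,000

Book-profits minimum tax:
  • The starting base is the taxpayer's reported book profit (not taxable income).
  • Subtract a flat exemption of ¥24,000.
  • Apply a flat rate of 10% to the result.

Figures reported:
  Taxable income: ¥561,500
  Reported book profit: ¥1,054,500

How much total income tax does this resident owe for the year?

¥184,425

Book-profits minimum tax:
  Base (reported book profit): ¥1,054,500
  Less exemption ¥24,000 → base ¥1,030,500
  ¥1,030,500 × 10% = ¥103,050

Standard income tax:
  ¥66,000 × 13% = ¥8,580
  ¥145,000 × 27% = ¥39,150
  ¥350,500 × 39% = ¥136,695
  → ¥184,425

¥184,425 > ¥103,050, so the standard income tax governs.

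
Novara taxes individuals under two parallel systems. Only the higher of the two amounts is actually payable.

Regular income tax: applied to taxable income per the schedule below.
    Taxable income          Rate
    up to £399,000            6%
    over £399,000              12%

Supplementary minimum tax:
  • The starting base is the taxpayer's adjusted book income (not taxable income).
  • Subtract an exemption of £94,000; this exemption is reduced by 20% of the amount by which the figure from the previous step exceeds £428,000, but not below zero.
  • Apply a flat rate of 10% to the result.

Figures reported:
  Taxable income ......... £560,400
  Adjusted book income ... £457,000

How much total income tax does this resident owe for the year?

Supplementary minimum tax:
  Base (adjusted book income): £457,000
  Exemption: £94,000 − 20% × (£457,000 − £428,000) = £94,000 − £5,800 = £88,200
  Base: £457,000 − £88,200 = £368,800
  £368,800 × 10% = £36,880

Regular income tax:
  £399,000 × 6% = £23,940
  £161,400 × 12% = £19,368
  → £43,308

£43,308 > £36,880, so the regular income tax governs.

£43,308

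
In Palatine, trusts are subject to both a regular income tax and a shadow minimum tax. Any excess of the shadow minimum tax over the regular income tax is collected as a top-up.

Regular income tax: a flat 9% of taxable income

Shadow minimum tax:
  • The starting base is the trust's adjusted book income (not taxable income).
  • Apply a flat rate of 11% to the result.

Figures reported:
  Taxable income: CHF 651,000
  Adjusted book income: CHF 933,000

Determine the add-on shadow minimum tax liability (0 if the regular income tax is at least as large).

Regular income tax:
  CHF 651,000 × 9% = CHF 58,590

Shadow minimum tax:
  Base (adjusted book income): CHF 933,000
  CHF 933,000 × 11% = CHF 102,630

Excess of shadow minimum tax over regular income tax: CHF 102,630 − CHF 58,590 = CHF 44,040.

CHF 44,040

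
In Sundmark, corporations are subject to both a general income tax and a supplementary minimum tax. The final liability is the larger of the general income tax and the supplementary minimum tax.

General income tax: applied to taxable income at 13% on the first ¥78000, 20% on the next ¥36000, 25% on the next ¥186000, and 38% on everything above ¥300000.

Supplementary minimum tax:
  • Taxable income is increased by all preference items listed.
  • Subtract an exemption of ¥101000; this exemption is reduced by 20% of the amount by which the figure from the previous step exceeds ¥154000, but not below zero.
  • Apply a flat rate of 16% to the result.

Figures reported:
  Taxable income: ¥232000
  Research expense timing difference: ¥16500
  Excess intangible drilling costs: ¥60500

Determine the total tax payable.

Supplementary minimum tax:
  Adjusted income: ¥232000 + ¥16500 + ¥60500 = ¥309000
  Exemption: ¥101000 − 20% × (¥309000 − ¥154000) = ¥101000 − ¥31000 = ¥70000
  Base: ¥309000 − ¥70000 = ¥239000
  ¥239000 × 16% = ¥38240

General income tax:
  ¥78000 × 13% = ¥10140
  ¥36000 × 20% = ¥7200
  ¥118000 × 25% = ¥29500
  → ¥46840

¥46840 > ¥38240, so the general income tax governs.

¥46840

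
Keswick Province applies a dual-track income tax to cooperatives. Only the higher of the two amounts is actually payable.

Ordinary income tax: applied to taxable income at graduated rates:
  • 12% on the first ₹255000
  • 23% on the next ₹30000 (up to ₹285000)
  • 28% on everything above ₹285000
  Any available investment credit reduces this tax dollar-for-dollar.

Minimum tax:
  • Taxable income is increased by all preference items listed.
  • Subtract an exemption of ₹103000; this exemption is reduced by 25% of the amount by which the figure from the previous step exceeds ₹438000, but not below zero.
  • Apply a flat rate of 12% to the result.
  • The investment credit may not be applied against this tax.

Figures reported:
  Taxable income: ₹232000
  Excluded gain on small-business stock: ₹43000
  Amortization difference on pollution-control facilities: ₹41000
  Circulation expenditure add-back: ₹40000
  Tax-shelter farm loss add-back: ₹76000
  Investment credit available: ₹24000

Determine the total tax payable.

₹39480

Ordinary income tax:
  ₹232000 × 12% = ₹27840
  Less investment credit ₹24000 → ₹3840

Minimum tax:
  Adjusted income: ₹232000 + ₹43000 + ₹41000 + ₹40000 + ₹76000 = ₹432000
  Exemption: ₹432000 ≤ ₹438000, so full ₹103000 applies
  Base: ₹432000 − ₹103000 = ₹329000
  ₹329000 × 12% = ₹39480

₹39480 > ₹3840, so the minimum tax is the binding amount.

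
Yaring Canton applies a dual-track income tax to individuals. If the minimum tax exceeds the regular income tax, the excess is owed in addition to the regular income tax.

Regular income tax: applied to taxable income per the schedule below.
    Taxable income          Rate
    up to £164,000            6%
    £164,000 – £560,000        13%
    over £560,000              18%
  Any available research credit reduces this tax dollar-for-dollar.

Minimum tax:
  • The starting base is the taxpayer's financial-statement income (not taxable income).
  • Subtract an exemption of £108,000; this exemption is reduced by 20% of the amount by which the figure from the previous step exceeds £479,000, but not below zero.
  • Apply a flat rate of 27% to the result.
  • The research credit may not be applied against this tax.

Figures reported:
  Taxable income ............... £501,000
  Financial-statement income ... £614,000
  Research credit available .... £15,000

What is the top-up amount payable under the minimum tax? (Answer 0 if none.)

Regular income tax:
  £164,000 × 6% = £9,840
  £337,000 × 13% = £43,810
  → £53,650
  Less research credit £15,000 → £38,650

Minimum tax:
  Base (financial-statement income): £614,000
  Exemption: £108,000 − 20% × (£614,000 − £479,000) = £108,000 − £27,000 = £81,000
  Base: £614,000 − £81,000 = £533,000
  £533,000 × 27% = £143,910

Excess of minimum tax over regular income tax: £143,910 − £38,650 = £105,260.

£105,260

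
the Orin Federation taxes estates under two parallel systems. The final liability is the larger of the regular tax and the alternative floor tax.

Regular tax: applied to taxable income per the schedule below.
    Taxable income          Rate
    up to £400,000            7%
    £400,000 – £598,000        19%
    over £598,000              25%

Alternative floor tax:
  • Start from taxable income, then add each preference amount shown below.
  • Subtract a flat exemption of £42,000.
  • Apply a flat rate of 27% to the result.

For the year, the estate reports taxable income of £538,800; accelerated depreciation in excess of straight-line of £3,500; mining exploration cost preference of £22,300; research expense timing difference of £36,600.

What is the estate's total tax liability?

Regular tax:
  £400,000 × 7% = £28,000
  £138,800 × 19% = £26,372
  → £54,372

Alternative floor tax:
  Adjusted income: £538,800 + £3,500 + £22,300 + £36,600 = £601,200
  Less exemption £42,000 → base £559,200
  £559,200 × 27% = £150,984

£150,984 > £54,372, so the alternative floor tax is the binding amount.

£150,984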